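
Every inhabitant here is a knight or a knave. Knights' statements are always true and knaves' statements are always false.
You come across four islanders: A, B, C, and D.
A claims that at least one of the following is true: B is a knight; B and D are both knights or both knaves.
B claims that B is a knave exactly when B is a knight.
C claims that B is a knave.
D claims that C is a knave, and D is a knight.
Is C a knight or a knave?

Consistent assignments: {A=knight, B=knave, C=knight, D=knave}
In every consistent assignment, C is a knight.

C is a knight.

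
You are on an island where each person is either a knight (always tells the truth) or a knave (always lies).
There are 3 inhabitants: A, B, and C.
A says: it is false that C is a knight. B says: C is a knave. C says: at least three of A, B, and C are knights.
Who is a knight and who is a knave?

Knights: A and B. Knaves: C.

A (knight): "it is false that C is a knight" — true. ✓
As a knight, B's statement "C is a knave" should be true; it is.
C is a knave, and the claim "at least three of A, B, and C are knights" is indeed false.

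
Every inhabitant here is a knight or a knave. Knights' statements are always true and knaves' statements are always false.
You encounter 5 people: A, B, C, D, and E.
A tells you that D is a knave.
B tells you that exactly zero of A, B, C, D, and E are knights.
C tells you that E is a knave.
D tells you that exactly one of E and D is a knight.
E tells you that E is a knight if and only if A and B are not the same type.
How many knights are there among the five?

The unique consistent assignment is A=knight, B=knave, C=knight, D=knave, E=knave.
That has 2 knights.

2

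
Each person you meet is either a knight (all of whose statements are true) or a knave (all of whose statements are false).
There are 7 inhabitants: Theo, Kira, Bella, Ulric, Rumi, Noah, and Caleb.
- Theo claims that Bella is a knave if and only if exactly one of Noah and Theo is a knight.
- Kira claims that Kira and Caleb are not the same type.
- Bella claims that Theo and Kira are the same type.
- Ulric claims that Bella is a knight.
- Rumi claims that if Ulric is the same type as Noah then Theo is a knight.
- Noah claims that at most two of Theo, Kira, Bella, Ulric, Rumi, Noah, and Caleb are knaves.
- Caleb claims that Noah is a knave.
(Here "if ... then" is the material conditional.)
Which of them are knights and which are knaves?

Theo is a knight, Kira is a knight, Bella is a knight, Ulric is a knight, Rumi is a knight, Noah is a knight, and Caleb is a knave.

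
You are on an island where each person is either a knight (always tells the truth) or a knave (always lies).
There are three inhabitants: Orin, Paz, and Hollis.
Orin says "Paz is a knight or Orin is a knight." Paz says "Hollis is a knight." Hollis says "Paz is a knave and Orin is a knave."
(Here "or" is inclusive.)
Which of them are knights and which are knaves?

Orin is a knight, Paz is a knave, and Hollis is a knave.

Suppose Orin is a knave. Then Orin's statement "Paz is a knight or Orin is a knight" would have to be false. Checking the 4 ways to assign the others, none is consistent with every speaker.
(For instance, with Paz=knave, Hollis=knave, Hollis's claim "Paz is a knave and Orin is a knave" comes out true where it would need to be false.)
So Orin must be a knight, making "Paz is a knight or Orin is a knight" true. Taking Orin=knight, Paz=knave, Hollis=knave, each remaining statement checks out:
  Paz (knave): "Hollis is a knight" — false. ✓
  Hollis (knave): "Paz is a knave and Orin is a knave" — false. ✓
This is the unique consistent assignment.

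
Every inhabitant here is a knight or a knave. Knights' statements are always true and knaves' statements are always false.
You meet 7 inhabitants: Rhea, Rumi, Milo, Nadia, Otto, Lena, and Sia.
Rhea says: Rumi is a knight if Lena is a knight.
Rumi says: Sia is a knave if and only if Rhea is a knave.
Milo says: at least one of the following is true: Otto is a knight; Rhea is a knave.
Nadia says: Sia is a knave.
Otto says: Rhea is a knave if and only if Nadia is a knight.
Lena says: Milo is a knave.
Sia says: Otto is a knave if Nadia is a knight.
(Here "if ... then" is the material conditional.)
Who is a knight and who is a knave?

Rhea is a knight; "Rumi is a knight if Lena is a knight" is True, as required.
Rumi is a knight, and the claim "Sia is a knave if and only if Rhea is a knave" is indeed True.
Milo is a knight, and the claim "at least one of the following is true: Otto is a knight; Rhea is a knave" is indeed True.
Nadia is a knave; "Sia is a knave" is False, as required.
Otto is a knight, and the claim "Rhea is a knave if and only if Nadia is a knight" is indeed True.
Lena (knave): "Milo is a knave" — False. ✓
Sia is a knight, and the claim "Otto is a knave if Nadia is a knight" is indeed True.

Knights: Rhea, Rumi, Milo, Otto, and Sia. Knaves: Nadia and Lena.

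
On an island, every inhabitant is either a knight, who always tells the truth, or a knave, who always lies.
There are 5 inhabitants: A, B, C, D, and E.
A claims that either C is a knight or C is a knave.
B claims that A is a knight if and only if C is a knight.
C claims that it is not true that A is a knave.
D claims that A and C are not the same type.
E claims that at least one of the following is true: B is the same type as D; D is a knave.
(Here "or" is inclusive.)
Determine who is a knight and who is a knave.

Knights: A, B, C, and E. Knaves: D.

A (knight): "either C is a knight or C is a knave" — True. ✓
As a knight, B's statement "A is a knight if and only if C is a knight" should be True; it is.
C is a knight; "it is not true that A is a knave" is True, as required.
D is a knave, so "A and C are not the same type" must be false — and it is.
E is a knight, so "at least one of the following is true: B is the same type as D; D is a knave" must be True — and it is.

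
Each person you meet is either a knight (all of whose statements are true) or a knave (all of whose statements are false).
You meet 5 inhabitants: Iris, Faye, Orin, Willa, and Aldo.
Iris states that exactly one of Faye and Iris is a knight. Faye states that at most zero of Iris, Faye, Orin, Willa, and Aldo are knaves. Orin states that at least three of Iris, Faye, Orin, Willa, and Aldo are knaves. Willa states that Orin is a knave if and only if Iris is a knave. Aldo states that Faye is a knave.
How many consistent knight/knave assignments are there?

1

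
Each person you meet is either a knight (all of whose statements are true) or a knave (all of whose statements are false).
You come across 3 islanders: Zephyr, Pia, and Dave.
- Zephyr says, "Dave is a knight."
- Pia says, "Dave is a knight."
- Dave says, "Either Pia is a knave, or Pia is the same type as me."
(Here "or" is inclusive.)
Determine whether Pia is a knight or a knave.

Pia is a knight.

Consistent assignments: {Zephyr=knight, Pia=knight, Dave=knight}
In every consistent assignment, Pia is a knight.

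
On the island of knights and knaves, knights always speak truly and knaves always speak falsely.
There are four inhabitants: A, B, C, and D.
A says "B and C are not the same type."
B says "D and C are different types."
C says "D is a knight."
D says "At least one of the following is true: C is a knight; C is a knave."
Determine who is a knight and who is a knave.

A is a knight, B is a knave, C is a knight, and D is a knight.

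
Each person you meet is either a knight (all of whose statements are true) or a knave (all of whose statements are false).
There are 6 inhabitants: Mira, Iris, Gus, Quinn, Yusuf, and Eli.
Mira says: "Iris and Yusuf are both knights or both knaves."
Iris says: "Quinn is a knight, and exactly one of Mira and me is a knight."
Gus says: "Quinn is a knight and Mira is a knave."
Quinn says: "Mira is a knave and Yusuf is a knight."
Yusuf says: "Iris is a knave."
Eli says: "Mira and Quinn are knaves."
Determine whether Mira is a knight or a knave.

Consistent assignments: {Mira=knave, Iris=knave, Gus=knight, Quinn=knight, Yusuf=knight, Eli=knave}
In every consistent assignment, Mira is a knave.

Mira is a knave.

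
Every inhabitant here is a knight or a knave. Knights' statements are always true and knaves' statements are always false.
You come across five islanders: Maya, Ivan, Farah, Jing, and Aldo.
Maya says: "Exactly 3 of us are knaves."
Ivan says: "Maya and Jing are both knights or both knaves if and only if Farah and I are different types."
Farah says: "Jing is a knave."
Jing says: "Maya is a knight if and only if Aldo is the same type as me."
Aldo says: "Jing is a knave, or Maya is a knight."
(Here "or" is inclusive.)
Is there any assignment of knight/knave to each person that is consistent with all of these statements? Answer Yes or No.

Checking all 32 assignments, each has at least one speaker whose statement's truth value contradicts their type.

No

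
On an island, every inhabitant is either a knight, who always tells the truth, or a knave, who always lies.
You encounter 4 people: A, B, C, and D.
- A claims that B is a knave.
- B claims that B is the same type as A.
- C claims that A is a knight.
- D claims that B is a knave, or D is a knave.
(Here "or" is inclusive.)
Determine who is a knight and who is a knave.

A is a knight, B is a knave, C is a knight, and D is a knight.

A (knight): "B is a knave" — True. ✓
As a knave, B's statement "B is the same type as A" should be False; it is.
C is a knight, and the claim "A is a knight" is indeed True.
Since D is a knight, "B is a knave, or D is a knave" needs to be True, which holds.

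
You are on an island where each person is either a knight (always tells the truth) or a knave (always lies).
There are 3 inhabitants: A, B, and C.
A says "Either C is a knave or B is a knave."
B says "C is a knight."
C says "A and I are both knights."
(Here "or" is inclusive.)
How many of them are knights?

1

The unique consistent assignment is A=knight, B=knave, C=knave.
That has 1 knight.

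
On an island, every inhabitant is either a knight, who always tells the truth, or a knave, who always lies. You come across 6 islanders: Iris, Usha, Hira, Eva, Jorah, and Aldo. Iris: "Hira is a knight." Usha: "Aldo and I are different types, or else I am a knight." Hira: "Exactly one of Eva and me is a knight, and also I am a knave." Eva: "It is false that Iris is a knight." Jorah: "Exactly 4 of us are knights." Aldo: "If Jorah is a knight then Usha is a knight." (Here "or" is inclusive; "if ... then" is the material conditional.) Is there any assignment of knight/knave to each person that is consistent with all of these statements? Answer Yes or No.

No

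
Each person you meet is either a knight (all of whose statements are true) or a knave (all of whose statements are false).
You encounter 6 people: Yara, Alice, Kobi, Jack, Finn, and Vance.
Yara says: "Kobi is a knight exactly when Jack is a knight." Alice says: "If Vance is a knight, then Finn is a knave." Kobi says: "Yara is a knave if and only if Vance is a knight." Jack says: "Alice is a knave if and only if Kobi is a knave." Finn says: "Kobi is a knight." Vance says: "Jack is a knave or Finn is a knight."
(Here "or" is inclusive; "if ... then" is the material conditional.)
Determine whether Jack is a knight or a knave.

Consistent assignments: {Yara=knight, Alice=knight, Kobi=knave, Jack=knave, Finn=knave, Vance=knight}; {Yara=knave, Alice=knave, Kobi=knight, Jack=knave, Finn=knight, Vance=knight}
In every consistent assignment, Jack is a knave.

Jack is a knave.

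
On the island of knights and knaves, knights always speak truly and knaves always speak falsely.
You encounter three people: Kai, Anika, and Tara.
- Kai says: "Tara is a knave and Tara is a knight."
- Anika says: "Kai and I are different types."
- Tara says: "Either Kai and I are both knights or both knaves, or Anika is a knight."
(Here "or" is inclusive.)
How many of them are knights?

2

The unique consistent assignment is Kai=knave, Anika=knight, Tara=knight.
That has 2 knights.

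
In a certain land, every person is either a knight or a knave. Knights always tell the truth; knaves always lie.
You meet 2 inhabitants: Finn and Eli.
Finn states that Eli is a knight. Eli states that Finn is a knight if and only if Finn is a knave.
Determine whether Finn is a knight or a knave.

Finn is a knave.

Consistent assignments: {Finn=knave, Eli=knave}
In every consistent assignment, Finn is a knave.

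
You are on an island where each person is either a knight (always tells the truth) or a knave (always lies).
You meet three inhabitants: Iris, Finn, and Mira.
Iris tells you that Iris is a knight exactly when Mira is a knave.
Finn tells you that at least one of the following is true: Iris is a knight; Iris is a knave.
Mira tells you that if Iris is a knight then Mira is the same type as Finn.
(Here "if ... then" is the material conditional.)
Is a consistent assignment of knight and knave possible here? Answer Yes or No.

One consistent assignment: Iris=knight, Finn=knight, Mira=knave.

Yes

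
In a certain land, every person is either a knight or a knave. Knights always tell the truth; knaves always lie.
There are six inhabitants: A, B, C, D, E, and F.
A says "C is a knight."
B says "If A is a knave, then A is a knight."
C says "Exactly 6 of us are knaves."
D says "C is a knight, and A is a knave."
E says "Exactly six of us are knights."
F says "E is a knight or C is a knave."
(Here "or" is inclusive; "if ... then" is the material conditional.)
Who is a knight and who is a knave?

A is a knave, B is a knave, C is a knave, D is a knave, E is a knave, and F is a knight.

A is a knave; "C is a knight" is False, as required.
As a knave, B's statement "if A is a knave, then A is a knight" should be False; it is.
C (knave): "exactly 6 of us are knaves" — False. ✓
D is a knave; "C is a knight, and A is a knave" is False, as required.
Since E is a knave, "exactly six of us are knights" needs to be False, which holds.
Since F is a knight, "E is a knight or C is a knave" needs to be True, which holds.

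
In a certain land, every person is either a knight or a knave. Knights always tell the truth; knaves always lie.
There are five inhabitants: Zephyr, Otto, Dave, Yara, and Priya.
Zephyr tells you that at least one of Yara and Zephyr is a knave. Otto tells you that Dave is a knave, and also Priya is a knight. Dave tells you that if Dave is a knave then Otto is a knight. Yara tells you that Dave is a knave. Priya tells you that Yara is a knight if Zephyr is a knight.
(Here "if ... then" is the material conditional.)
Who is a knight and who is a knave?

Knights: Zephyr and Dave. Knaves: Otto, Yara, and Priya.

Zephyr is a knight, so "at least one of Yara and Zephyr is a knave" must be True — and it is.
Otto is a knave, so "Dave is a knave, and also Priya is a knight" must be false — and it is.
Dave is a knight; "if Dave is a knave then Otto is a knight" is True, as required.
Yara (knave): "Dave is a knave" — false. ✓
Priya is a knave, and the claim "Yara is a knight if Zephyr is a knight" is indeed false.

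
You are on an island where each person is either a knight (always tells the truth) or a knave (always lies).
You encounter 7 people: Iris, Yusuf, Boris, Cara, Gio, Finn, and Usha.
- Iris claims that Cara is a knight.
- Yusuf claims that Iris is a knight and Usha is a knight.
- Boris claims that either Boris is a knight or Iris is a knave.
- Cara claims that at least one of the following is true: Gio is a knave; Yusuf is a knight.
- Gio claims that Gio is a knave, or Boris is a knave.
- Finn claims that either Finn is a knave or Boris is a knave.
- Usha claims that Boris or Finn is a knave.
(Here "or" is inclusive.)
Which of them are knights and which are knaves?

As a knight, Iris's statement "Cara is a knight" should be true; it is.
Yusuf is a knight, so "Iris is a knight and Usha is a knight" must be true — and it is.
Boris is a knave, so "either Boris is a knight or Iris is a knave" must be False — and it is.
Cara is a knight, so "at least one of the following is true: Gio is a knave; Yusuf is a knight" must be true — and it is.
Since Gio is a knight, "Gio is a knave, or Boris is a knave" needs to be true, which holds.
Finn (knight): "either Finn is a knave or Boris is a knave" — true. ✓
As a knight, Usha's statement "Boris or Finn is a knave" should be true; it is.

Knights: Iris, Yusuf, Cara, Gio, Finn, and Usha. Knaves: Boris.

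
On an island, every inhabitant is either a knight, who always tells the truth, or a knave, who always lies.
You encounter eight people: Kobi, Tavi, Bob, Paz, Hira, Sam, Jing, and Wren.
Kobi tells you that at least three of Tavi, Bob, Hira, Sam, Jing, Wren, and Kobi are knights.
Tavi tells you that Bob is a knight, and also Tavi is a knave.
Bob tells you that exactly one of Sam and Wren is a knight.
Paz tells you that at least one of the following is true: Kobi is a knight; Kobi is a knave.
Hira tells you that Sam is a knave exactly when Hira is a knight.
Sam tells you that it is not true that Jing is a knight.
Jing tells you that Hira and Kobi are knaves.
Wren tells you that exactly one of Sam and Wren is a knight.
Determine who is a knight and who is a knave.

Kobi is a knave, Tavi is a knave, Bob is a knave, Paz is a knight, Hira is a knave, Sam is a knave, Jing is a knight, and Wren is a knave.

Kobi is a knave, and the claim "at least three of Tavi, Bob, Hira, Sam, Jing, Wren, and Kobi are knights" is indeed false.
Tavi is a knave, and the claim "Bob is a knight, and also Tavi is a knave" is indeed false.
As a knave, Bob's statement "exactly one of Sam and Wren is a knight" should be false; it is.
Paz is a knight, and the claim "at least one of the following is true: Kobi is a knight; Kobi is a knave" is indeed True.
Hira is a knave, and the claim "Sam is a knave exactly when Hira is a knight" is indeed false.
Sam is a knave, so "it is not true that Jing is a knight" must be false — and it is.
Jing is a knight, so "Hira and Kobi are knaves" must be True — and it is.
Wren is a knave, so "exactly one of Sam and Wren is a knight" must be false — and it is.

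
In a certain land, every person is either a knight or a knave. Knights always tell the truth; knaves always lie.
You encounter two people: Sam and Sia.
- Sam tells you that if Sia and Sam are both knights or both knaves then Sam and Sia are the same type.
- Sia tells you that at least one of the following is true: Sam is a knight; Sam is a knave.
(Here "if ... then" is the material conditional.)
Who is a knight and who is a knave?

Suppose Sam is a knave. Then Sam's statement "if Sia and Sam are both knights or both knaves then Sam and Sia are the same type" would have to be false. Checking the 2 ways to assign the others, none is consistent with every speaker.
(For instance, with Sia=knight, Sam's claim "if Sia and Sam are both knights or both knaves then Sam and Sia are the same type" comes out true where it would need to be false.)
So Sam must be a knight, making "if Sia and Sam are both knights or both knaves then Sam and Sia are the same type" true. Taking Sam=knight, Sia=knight, each remaining statement checks out:
  Sia (knight): "at least one of the following is true: Sam is a knight; Sam is a knave" — true. ✓
This is the unique consistent assignment.

Knights: Sam and Sia. Knaves: none.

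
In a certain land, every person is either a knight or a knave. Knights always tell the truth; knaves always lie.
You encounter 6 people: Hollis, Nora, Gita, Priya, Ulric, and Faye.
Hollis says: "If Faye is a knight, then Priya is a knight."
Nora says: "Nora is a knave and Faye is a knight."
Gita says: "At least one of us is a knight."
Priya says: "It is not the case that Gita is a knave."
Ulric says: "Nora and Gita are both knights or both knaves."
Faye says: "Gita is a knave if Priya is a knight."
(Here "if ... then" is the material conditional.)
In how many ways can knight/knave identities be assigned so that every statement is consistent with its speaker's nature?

1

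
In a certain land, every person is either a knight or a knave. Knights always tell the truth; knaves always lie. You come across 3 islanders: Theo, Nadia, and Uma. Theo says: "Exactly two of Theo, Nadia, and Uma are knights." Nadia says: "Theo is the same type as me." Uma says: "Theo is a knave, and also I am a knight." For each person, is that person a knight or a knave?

Suppose Theo is a knave. Then Theo's statement "exactly two of Theo, Nadia, and Uma are knights" would have to be false. Checking the 4 ways to assign the others, none is consistent with every speaker.
(For instance, with Nadia=knight, Uma=knave, Nadia's claim "Theo is the same type as me" comes out false where it would need to be true.)
So Theo must be a knight, making "exactly two of Theo, Nadia, and Uma are knights" true. Taking Theo=knight, Nadia=knight, Uma=knave, each remaining statement checks out:
  Nadia (knight): "Theo is the same type as me" — true. ✓
  Uma (knave): "Theo is a knave, and also I am a knight" — false. ✓
This is the unique consistent assignment.

Knights: Theo and Nadia. Knaves: Uma.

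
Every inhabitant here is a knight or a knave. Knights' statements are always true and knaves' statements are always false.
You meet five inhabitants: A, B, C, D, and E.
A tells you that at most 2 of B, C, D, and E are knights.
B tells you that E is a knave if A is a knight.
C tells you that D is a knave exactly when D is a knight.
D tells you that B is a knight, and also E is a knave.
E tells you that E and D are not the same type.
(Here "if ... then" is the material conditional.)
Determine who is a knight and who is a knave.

A is a knight, B is a knave, C is a knave, D is a knave, and E is a knight.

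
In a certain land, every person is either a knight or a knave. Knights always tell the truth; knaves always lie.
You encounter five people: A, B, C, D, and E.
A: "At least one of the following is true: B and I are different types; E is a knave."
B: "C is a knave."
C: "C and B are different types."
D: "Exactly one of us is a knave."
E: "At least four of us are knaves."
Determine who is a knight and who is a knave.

A (knight): "at least one of the following is true: B and I are different types; E is a knave" — True. ✓
As a knave, B's statement "C is a knave" should be false; it is.
Since C is a knight, "C and B are different types" needs to be True, which holds.
D is a knave, so "exactly one of us is a knave" must be false — and it is.
E is a knave, and the claim "at least four of us are knaves" is indeed false.

A is a knight, B is a knave, C is a knight, D is a knave, and E is a knave.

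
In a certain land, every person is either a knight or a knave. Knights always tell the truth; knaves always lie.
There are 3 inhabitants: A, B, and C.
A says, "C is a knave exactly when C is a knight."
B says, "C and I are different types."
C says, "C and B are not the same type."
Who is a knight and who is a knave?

A (knave): "C is a knave exactly when C is a knight" — false. ✓
B (knave): "C and I are different types" — false. ✓
Since C is a knave, "C and B are not the same type" needs to be false, which holds.

Knights: none. Knaves: A, B, and C.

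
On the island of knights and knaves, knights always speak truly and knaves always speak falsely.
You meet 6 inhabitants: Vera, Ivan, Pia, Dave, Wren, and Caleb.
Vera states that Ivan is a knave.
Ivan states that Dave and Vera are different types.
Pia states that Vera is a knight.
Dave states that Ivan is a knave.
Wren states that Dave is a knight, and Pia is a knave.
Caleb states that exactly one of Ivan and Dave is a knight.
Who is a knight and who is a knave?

As a knight, Vera's statement "Ivan is a knave" should be true; it is.
As a knave, Ivan's statement "Dave and Vera are different types" should be false; it is.
Pia (knight): "Vera is a knight" — true. ✓
Dave is a knight, so "Ivan is a knave" must be true — and it is.
Wren is a knave, so "Dave is a knight, and Pia is a knave" must be false — and it is.
Caleb is a knight, so "exactly one of Ivan and Dave is a knight" must be true — and it is.

Vera is a knight, Ivan is a knave, Pia is a knight, Dave is a knight, Wren is a knave, and Caleb is a knight.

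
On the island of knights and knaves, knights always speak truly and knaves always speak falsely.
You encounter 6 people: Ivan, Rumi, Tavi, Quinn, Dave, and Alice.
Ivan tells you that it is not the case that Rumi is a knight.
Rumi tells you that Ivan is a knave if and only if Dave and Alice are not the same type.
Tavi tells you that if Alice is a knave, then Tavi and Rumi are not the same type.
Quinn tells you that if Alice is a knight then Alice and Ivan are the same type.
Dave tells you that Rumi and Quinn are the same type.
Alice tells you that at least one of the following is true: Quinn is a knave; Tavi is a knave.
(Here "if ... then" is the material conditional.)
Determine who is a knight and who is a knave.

Since Ivan is a knave, "it is not the case that Rumi is a knight" needs to be false, which holds.
As a knight, Rumi's statement "Ivan is a knave if and only if Dave and Alice are not the same type" should be true; it is.
Tavi is a knight; "if Alice is a knave, then Tavi and Rumi are not the same type" is true, as required.
Quinn is a knave, so "if Alice is a knight then Alice and Ivan are the same type" must be false — and it is.
As a knave, Dave's statement "Rumi and Quinn are the same type" should be false; it is.
Alice (knight): "at least one of the following is true: Quinn is a knave; Tavi is a knave" — true. ✓

Ivan is a knave, Rumi is a knight, Tavi is a knight, Quinn is a knave, Dave is a knave, and Alice is a knight.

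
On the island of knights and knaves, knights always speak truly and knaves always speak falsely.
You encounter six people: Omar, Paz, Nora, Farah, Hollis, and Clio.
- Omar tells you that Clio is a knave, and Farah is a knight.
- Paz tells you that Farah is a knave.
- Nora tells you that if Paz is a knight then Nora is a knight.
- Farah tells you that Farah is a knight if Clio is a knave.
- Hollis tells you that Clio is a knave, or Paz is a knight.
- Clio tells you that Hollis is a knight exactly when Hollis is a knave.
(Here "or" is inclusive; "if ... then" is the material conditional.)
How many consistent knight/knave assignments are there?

Consistent assignments:
  Omar=knight, Paz=knave, Nora=knight, Farah=knight, Hollis=knight, Clio=knave
  Omar=knave, Paz=knight, Nora=knight, Farah=knave, Hollis=knight, Clio=knave
  Omar=knave, Paz=knight, Nora=knave, Farah=knave, Hollis=knight, Clio=knave

3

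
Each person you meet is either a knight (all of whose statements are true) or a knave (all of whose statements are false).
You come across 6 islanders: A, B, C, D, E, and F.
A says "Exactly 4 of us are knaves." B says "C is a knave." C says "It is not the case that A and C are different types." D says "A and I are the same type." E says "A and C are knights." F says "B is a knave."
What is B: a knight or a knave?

B is a knight.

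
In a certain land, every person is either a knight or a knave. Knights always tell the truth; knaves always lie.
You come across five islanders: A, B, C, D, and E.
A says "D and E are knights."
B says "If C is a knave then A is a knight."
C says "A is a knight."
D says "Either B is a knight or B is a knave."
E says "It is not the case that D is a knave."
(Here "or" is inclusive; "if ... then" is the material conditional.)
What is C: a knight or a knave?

Consistent assignments: {A=knight, B=knight, C=knight, D=knight, E=knight}
In every consistent assignment, C is a knight.

C is a knight.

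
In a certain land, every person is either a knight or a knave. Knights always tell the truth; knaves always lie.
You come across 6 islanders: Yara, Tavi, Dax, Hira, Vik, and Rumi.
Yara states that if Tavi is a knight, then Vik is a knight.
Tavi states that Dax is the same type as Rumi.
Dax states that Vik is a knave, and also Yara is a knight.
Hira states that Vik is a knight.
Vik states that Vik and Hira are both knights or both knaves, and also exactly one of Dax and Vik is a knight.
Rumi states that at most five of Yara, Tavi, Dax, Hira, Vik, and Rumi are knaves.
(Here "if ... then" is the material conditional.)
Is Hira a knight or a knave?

Hira is a knight.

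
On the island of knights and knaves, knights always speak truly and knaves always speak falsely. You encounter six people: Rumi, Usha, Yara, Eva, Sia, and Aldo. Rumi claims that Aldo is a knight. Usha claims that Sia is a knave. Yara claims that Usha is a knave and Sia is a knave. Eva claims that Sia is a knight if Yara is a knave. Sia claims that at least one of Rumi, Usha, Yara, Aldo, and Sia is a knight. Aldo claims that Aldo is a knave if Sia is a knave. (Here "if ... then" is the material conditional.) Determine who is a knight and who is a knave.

Rumi is a knight, Usha is a knave, Yara is a knave, Eva is a knight, Sia is a knight, and Aldo is a knight.

Rumi (knight): "Aldo is a knight" — true. ✓
Usha is a knave, so "Sia is a knave" must be false — and it is.
Yara is a knave, and the claim "Usha is a knave and Sia is a knave" is indeed false.
Eva (knight): "Sia is a knight if Yara is a knave" — true. ✓
As a knight, Sia's statement "at least one of Rumi, Usha, Yara, Aldo, and Sia is a knight" should be true; it is.
Since Aldo is a knight, "Aldo is a knave if Sia is a knave" needs to be true, which holds.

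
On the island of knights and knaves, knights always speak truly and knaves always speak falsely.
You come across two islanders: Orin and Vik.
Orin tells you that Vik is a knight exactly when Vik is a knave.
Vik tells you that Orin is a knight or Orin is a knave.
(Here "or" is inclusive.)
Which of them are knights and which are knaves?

Orin is a knave and Vik is a knight.

Suppose Orin is a knight. Then Orin's statement "Vik is a knight exactly when Vik is a knave" would have to be true. Checking the 2 ways to assign the others, none is consistent with every speaker.
(For instance, with Vik=knight, Orin's claim "Vik is a knight exactly when Vik is a knave" comes out false where it would need to be true.)
So Orin must be a knave, making "Vik is a knight exactly when Vik is a knave" false. Taking Orin=knave, Vik=knight, each remaining statement checks out:
  Vik (knight): "Orin is a knight or Orin is a knave" — true. ✓
This is the unique consistent assignment.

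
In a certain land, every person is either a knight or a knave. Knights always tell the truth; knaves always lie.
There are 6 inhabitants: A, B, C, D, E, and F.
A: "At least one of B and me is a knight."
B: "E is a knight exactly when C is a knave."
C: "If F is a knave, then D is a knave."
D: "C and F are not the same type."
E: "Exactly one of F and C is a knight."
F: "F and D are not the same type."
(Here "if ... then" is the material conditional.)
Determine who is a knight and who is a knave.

Since A is a knight, "at least one of B and me is a knight" needs to be true, which holds.
B (knight): "E is a knight exactly when C is a knave" — true. ✓
C is a knight, so "if F is a knave, then D is a knave" must be true — and it is.
Since D is a knave, "C and F are not the same type" needs to be False, which holds.
Since E is a knave, "exactly one of F and C is a knight" needs to be False, which holds.
F (knight): "F and D are not the same type" — true. ✓

A is a knight, B is a knight, C is a knight, D is a knave, E is a knave, and F is a knight.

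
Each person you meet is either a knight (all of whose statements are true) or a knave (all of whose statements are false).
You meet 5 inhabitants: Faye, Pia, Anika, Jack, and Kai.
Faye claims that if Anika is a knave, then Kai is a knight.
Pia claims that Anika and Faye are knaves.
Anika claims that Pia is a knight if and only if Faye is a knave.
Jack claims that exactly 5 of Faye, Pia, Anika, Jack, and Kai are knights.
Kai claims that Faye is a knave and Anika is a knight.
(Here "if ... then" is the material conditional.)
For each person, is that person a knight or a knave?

Faye is a knight, Pia is a knave, Anika is a knight, Jack is a knave, and Kai is a knave.

Faye is a knight, and the claim "if Anika is a knave, then Kai is a knight" is indeed true.
Pia is a knave; "Anika and Faye are knaves" is False, as required.
Anika is a knight; "Pia is a knight if and only if Faye is a knave" is true, as required.
Jack (knave): "exactly 5 of Faye, Pia, Anika, Jack, and Kai are knights" — False. ✓
Kai (knave): "Faye is a knave and Anika is a knight" — False. ✓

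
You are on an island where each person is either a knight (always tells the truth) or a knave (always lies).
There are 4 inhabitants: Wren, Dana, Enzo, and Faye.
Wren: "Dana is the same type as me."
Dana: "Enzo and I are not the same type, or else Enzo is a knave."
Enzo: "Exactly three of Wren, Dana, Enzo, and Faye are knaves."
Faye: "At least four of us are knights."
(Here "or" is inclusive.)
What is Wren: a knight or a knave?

Wren is a knight.

Consistent assignments: {Wren=knight, Dana=knight, Enzo=knave, Faye=knave}
In every consistent assignment, Wren is a knight.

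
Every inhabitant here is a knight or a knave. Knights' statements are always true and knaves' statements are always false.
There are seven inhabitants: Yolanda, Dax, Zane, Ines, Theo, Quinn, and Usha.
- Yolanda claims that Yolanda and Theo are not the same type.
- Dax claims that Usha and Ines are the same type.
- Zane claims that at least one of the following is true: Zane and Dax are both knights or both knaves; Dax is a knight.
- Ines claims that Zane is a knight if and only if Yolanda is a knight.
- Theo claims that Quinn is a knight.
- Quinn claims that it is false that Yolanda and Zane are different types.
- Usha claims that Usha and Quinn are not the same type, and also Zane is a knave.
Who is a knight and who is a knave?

Knights: Dax and Zane. Knaves: Yolanda, Ines, Theo, Quinn, and Usha.

Yolanda (knave): "Yolanda and Theo are not the same type" — False. ✓
Dax (knight): "Usha and Ines are the same type" — True. ✓
As a knight, Zane's statement "at least one of the following is true: Zane and Dax are both knights or both knaves; Dax is a knight" should be True; it is.
Ines is a knave, so "Zane is a knight if and only if Yolanda is a knight" must be False — and it is.
Theo is a knave, so "Quinn is a knight" must be False — and it is.
As a knave, Quinn's statement "it is false that Yolanda and Zane are different types" should be False; it is.
Since Usha is a knave, "Usha and Quinn are not the same type, and also Zane is a knave" needs to be False, which holds.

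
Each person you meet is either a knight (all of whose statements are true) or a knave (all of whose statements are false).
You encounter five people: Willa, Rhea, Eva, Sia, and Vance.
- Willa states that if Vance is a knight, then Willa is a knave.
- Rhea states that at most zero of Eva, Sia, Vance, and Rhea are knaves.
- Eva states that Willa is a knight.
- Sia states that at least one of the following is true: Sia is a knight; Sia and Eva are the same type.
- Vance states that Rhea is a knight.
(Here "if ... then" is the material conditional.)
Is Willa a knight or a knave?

Willa is a knight.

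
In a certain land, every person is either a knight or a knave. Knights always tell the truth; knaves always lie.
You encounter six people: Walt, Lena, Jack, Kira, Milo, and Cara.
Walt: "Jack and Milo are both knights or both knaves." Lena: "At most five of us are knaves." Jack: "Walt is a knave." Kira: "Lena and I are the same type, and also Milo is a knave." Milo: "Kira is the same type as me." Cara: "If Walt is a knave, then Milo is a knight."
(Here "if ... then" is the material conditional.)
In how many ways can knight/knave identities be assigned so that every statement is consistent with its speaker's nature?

Consistent assignments:
  Walt=knight, Lena=knight, Jack=knave, Kira=knight, Milo=knave, Cara=knight
  Walt=knave, Lena=knight, Jack=knight, Kira=knight, Milo=knave, Cara=knave

2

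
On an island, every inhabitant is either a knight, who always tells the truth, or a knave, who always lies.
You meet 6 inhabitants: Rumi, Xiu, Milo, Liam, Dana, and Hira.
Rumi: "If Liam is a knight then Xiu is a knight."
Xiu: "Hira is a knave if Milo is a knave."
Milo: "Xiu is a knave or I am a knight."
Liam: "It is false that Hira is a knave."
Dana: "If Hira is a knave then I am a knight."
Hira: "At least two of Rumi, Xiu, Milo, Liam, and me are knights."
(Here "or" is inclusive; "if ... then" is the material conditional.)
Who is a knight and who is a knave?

Rumi is a knight, and the claim "if Liam is a knight then Xiu is a knight" is indeed True.
Since Xiu is a knight, "Hira is a knave if Milo is a knave" needs to be True, which holds.
Milo (knight): "Xiu is a knave or I am a knight" — True. ✓
As a knight, Liam's statement "it is false that Hira is a knave" should be True; it is.
Dana (knight): "if Hira is a knave then I am a knight" — True. ✓
Since Hira is a knight, "at least two of Rumi, Xiu, Milo, Liam, and me are knights" needs to be True, which holds.

Knights: Rumi, Xiu, Milo, Liam, Dana, and Hira. Knaves: none.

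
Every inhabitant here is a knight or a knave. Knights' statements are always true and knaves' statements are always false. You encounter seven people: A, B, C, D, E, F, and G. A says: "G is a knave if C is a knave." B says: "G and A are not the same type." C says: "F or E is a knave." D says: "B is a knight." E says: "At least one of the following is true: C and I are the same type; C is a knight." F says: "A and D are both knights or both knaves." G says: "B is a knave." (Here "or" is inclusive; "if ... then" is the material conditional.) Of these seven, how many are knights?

The unique consistent assignment is A=knight, B=knave, C=knight, D=knave, E=knight, F=knave, G=knight.
That has 4 knights.

4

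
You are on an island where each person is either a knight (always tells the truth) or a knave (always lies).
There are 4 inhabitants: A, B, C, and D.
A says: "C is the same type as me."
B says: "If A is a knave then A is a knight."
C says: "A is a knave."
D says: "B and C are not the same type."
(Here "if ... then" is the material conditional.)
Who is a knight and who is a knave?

A is a knave, and the claim "C is the same type as me" is indeed false.
B is a knave; "if A is a knave then A is a knight" is false, as required.
As a knight, C's statement "A is a knave" should be true; it is.
Since D is a knight, "B and C are not the same type" needs to be true, which holds.

A is a knave, B is a knave, C is a knight, and D is a knight.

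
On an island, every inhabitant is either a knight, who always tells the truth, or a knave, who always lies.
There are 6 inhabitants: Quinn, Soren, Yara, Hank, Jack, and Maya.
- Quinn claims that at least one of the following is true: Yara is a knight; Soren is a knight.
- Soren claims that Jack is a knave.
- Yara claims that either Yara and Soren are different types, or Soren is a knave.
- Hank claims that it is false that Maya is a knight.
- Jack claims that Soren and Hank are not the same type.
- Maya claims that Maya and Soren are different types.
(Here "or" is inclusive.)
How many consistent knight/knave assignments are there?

1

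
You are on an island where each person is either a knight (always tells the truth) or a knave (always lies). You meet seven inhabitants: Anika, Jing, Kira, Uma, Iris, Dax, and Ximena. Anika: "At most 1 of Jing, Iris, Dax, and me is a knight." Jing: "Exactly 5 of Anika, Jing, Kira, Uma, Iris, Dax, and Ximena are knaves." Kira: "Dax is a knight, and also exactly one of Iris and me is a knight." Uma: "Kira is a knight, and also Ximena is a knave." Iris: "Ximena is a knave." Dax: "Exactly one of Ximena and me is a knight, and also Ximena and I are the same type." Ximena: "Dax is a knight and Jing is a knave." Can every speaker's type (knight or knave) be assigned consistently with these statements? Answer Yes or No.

Yes

One consistent assignment: Anika=knave, Jing=knight, Kira=knave, Uma=knave, Iris=knight, Dax=knave, Ximena=knave.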